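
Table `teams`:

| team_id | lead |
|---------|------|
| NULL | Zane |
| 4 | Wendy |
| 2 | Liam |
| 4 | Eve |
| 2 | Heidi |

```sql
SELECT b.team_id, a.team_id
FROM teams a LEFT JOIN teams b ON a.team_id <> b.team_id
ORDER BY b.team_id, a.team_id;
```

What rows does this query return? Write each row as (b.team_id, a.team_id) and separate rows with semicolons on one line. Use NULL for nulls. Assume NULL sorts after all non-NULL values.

(2, 4); (2, 4); (2, 4); (2, 4); (4, 2); (4, 2); (4, 2); (4, 2); (NULL, NULL)

LEFT JOIN keeps every row from `teams a`; unmatched rows get NULL for `teams b`'s columns.
Matching on a.team_id <> b.team_id. A NULL in a compared column never satisfies the condition.
- team_id=NULL: no b row matches, row kept with b columns NULL.
- team_id=4: 2 matching b row(s), so 2 row(s) emitted.
- team_id=2: 2 matching b row(s), so 2 row(s) emitted.
- team_id=4: 2 matching b row(s), so 2 row(s) emitted.
- team_id=2: 2 matching b row(s), so 2 row(s) emitted.
After projecting and ordering:
b.team_id | a.team_id
2 | 4
2 | 4
2 | 4
2 | 4
4 | 2
4 | 2
4 | 2
4 | 2
NULL | NULL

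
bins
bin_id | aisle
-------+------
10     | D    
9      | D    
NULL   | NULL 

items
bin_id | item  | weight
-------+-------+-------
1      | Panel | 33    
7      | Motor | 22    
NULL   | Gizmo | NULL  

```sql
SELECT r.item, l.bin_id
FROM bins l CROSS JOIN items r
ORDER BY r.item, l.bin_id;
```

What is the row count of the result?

9

CROSS JOIN pairs every row of `bins` with every row of `items`: 3 × 3 = 9 rows.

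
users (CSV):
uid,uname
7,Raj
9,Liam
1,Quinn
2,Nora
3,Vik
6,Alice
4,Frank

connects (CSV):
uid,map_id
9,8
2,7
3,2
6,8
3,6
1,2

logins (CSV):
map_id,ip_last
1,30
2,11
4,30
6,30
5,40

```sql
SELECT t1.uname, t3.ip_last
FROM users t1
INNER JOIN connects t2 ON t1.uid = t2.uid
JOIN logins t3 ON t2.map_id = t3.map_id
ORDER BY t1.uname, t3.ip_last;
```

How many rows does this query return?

3

Step 1 — t1 INNER JOIN t2 on uid → 6 row(s).
Then INNER JOIN `logins t3` on map_id: keep only rows whose t2.map_id appears in t3.
Result: 3 row(s).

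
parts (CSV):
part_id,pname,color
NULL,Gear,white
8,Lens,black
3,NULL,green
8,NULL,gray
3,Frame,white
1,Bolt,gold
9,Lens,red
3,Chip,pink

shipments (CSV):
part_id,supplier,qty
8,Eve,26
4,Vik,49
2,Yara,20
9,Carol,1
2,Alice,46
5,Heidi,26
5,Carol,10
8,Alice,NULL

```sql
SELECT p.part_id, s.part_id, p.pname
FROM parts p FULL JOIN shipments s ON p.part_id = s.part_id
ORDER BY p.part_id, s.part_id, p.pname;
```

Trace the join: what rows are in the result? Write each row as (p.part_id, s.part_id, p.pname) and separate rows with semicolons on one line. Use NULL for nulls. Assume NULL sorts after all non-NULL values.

FULL OUTER JOIN keeps every row from both sides; unmatched rows get NULL for the other side's columns.
Matching on p.part_id = s.part_id. A NULL in a compared column never satisfies the condition.
Matched pairs: 5; unmatched p rows kept: 5; unmatched s rows kept: 5.

(1, NULL, Bolt); (3, NULL, Chip); (3, NULL, Frame); (3, NULL, NULL); (8, 8, Lens); (8, 8, Lens); (8, 8, NULL); (8, 8, NULL); (9, 9, Lens); (NULL, 2, NULL); (NULL, 2, NULL); (NULL, 4, NULL); (NULL, 5, NULL); (NULL, 5, NULL); (NULL, NULL, Gear)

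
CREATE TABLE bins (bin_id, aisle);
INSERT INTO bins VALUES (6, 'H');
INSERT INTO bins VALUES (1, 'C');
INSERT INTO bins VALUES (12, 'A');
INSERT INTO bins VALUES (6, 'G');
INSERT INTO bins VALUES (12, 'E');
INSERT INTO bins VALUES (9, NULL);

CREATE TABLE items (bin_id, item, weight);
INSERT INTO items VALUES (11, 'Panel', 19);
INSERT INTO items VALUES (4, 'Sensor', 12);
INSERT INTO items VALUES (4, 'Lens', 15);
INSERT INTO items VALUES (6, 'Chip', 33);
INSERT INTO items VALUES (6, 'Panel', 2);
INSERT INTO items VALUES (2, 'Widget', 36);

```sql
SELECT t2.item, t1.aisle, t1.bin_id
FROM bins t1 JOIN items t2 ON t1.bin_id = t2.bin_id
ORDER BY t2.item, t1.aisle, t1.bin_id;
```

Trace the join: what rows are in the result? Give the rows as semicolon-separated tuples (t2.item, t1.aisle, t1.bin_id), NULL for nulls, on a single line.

INNER JOIN keeps only pairs where the ON condition holds.
Matching on t1.bin_id = t2.bin_id.
- t1 (bin_id=6) pairs with 2 row(s) of t2.
- t1 (bin_id=1) has no partner → excluded.
- t1 (bin_id=12) has no partner → excluded.
- t1 (bin_id=6) pairs with 2 row(s) of t2.
- t1 (bin_id=12) has no partner → excluded.
- t1 (bin_id=9) has no partner → excluded.
After projecting and ordering:
t2.item | t1.aisle | t1.bin_id
Chip | G | 6
Chip | H | 6
Panel | G | 6
Panel | H | 6

(Chip, G, 6); (Chip, H, 6); (Panel, G, 6); (Panel, H, 6)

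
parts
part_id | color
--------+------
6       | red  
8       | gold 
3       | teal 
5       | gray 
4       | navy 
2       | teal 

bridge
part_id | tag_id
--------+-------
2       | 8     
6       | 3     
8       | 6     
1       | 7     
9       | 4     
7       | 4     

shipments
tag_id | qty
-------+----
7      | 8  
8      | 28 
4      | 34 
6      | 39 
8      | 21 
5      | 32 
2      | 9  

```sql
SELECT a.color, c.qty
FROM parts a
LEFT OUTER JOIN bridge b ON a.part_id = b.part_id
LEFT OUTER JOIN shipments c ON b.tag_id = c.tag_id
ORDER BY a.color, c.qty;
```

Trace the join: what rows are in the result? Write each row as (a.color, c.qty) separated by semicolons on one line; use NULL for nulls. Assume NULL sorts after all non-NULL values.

Evaluate left to right. First `parts a LEFT JOIN bridge b` on part_id: 6 row(s).
Then LEFT JOIN `shipments c` on tag_id: each of those 6 rows is kept; rows whose b.tag_id has no match in c get NULL for c's columns.

(gold, 39); (gray, NULL); (navy, NULL); (red, NULL); (teal, 21); (teal, 28); (teal, NULL)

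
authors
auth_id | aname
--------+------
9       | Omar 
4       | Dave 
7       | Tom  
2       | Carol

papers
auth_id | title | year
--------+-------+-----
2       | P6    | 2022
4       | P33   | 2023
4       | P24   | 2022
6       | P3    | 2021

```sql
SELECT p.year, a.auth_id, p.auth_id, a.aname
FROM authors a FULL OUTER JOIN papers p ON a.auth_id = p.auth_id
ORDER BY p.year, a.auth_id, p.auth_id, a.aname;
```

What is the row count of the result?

FULL OUTER JOIN keeps every row from both sides; unmatched rows get NULL for the other side's columns.
Matching on a.auth_id = p.auth_id.
- a row (auth_id=9): no match → kept, p columns NULL.
- a row (auth_id=4): matches 2 p row(s) → 2 output row(s).
- a row (auth_id=7): no match → kept, p columns NULL.
- a row (auth_id=2): matches 1 p row(s) → 1 output row(s).
- plus 1 unmatched p row(s), each kept with NULL a columns.
Total: 3 matched + 3 padded = 6 rows.

6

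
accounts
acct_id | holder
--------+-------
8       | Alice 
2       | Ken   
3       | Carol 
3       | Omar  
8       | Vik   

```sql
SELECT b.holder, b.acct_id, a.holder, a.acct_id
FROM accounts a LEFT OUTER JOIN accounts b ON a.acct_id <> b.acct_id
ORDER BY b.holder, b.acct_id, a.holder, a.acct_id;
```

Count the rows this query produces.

16

LEFT JOIN keeps every row from `accounts a`; unmatched rows get NULL for `accounts b`'s columns.
Matching on a.acct_id <> b.acct_id.
Matched pairs: 16; unmatched a rows kept: 0.
Total: 16 rows.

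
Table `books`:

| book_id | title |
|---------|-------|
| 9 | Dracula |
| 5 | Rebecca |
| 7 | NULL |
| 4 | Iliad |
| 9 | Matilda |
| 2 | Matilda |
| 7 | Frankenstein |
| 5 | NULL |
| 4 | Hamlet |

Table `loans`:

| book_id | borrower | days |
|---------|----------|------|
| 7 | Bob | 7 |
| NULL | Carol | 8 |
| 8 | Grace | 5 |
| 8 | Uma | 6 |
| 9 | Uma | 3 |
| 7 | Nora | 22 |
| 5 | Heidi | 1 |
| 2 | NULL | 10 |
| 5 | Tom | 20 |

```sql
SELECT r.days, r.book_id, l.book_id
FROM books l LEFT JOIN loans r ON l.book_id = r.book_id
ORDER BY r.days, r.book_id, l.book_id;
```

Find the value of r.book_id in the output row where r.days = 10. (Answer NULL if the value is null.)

2

LEFT JOIN keeps every row from `books`; unmatched rows get NULL for `loans`'s columns.
Matching on l.book_id = r.book_id. A NULL in a compared column never satisfies the condition.
- l row (book_id=9): matches 1 r row(s) → 1 output row(s).
- l row (book_id=5): matches 2 r row(s) → 2 output row(s).
- l row (book_id=7): matches 2 r row(s) → 2 output row(s).
- l row (book_id=4): no match → kept, r columns NULL.
- l row (book_id=9): matches 1 r row(s) → 1 output row(s).
- l row (book_id=2): matches 1 r row(s) → 1 output row(s).
- l row (book_id=7): matches 2 r row(s) → 2 output row(s).
- l row (book_id=5): matches 2 r row(s) → 2 output row(s).
- l row (book_id=4): no match → kept, r columns NULL.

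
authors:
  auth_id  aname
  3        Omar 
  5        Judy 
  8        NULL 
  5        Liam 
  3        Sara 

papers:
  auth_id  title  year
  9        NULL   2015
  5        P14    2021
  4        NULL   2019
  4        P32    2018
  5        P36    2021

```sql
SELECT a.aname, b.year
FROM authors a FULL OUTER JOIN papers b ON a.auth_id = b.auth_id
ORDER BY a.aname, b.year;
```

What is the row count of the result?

10

FULL OUTER JOIN keeps every row from both sides; unmatched rows get NULL for the other side's columns.
Matching on a.auth_id = b.auth_id.
- a[0] auth_id=3 → no match; kept with NULLs on the b side.
- a[1] auth_id=5 → 2 match(es) in b → 2 row(s).
- a[2] auth_id=8 → no match; kept with NULLs on the b side.
- a[3] auth_id=5 → 2 match(es) in b → 2 row(s).
- a[4] auth_id=3 → no match; kept with NULLs on the b side.
- 3 row(s) from b found no a partner → padded with NULL.
Total: 4 matched + 6 padded = 10 rows.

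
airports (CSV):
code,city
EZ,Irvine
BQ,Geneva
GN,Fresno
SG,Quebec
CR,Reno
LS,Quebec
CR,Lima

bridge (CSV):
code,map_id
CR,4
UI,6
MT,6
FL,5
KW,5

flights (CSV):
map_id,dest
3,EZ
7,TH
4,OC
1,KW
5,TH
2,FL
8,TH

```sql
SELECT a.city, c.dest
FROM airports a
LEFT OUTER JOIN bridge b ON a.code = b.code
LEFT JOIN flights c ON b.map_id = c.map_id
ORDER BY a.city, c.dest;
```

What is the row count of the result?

7

Joins associate left-to-right: airports LEFT JOIN bridge on code gives 7 intermediate row(s).
Then LEFT JOIN `flights c` on map_id: each of those 7 rows is kept; rows whose b.map_id has no match in c get NULL for c's columns.
Result: 7 row(s).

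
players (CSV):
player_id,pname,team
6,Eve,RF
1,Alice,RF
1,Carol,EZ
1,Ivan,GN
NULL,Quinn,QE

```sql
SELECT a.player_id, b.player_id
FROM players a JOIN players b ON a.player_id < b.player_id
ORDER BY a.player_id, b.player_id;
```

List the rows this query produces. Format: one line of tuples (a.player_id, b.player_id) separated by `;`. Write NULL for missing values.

(1, 6); (1, 6); (1, 6)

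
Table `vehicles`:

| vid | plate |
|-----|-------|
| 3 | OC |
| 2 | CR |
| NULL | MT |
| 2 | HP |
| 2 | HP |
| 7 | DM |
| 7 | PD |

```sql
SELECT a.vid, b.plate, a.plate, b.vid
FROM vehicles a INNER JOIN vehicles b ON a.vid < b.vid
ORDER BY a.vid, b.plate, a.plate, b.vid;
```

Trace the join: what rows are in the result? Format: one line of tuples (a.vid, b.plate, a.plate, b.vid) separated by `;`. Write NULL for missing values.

(2, DM, CR, 7); (2, DM, HP, 7); (2, DM, HP, 7); (2, OC, CR, 3); (2, OC, HP, 3); (2, OC, HP, 3); (2, PD, CR, 7); (2, PD, HP, 7); (2, PD, HP, 7); (3, DM, OC, 7); (3, PD, OC, 7)

INNER JOIN keeps only pairs where the ON condition holds.
Matching on a.vid < b.vid. A NULL in a compared column never satisfies the condition.
- a row (vid=3): matches 2 b row(s) → 2 output row(s).
- a row (vid=2): matches 3 b row(s) → 3 output row(s).
- a row (vid=NULL): no match → dropped.
- a row (vid=2): matches 3 b row(s) → 3 output row(s).
- a row (vid=2): matches 3 b row(s) → 3 output row(s).
- a row (vid=7): no match → dropped.
- a row (vid=7): no match → dropped.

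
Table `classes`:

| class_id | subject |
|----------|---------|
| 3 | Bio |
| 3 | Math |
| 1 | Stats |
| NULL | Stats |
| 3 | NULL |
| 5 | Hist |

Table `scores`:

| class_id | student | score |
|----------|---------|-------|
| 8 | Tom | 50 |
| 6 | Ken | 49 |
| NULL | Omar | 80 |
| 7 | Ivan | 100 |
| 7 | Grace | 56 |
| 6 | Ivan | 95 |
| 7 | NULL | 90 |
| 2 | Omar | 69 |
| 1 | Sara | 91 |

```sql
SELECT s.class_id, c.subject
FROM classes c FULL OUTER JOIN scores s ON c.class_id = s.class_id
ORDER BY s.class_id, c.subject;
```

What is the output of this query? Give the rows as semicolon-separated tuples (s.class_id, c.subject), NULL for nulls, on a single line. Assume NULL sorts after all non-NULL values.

FULL OUTER JOIN keeps every row from both sides; unmatched rows get NULL for the other side's columns.
Matching on c.class_id = s.class_id. A NULL in a compared column never satisfies the condition.
- c (class_id=3) has no partner → padded with NULL.
- c (class_id=3) has no partner → padded with NULL.
- c (class_id=1) pairs with 1 row(s) of s.
- c (class_id=NULL) has no partner → padded with NULL.
- c (class_id=3) has no partner → padded with NULL.
- c (class_id=5) has no partner → padded with NULL.
- 8 s row(s) had no c match → kept, c columns NULL.

(1, Stats); (2, NULL); (6, NULL); (6, NULL); (7, NULL); (7, NULL); (7, NULL); (8, NULL); (NULL, Bio); (NULL, Hist); (NULL, Math); (NULL, Stats); (NULL, NULL); (NULL, NULL)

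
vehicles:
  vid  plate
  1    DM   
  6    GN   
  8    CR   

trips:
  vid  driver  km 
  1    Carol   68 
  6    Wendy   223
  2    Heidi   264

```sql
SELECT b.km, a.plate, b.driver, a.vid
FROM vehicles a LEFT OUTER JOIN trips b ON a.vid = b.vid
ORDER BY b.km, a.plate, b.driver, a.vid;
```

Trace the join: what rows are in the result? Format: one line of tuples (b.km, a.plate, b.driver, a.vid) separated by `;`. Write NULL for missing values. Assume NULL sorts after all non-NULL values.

LEFT JOIN keeps every row from `vehicles`; unmatched rows get NULL for `trips`'s columns.
Matching on a.vid = b.vid.
- a[0] vid=1 → 1 match(es) in b → 1 row(s).
- a[1] vid=6 → 1 match(es) in b → 1 row(s).
- a[2] vid=8 → no match; kept with NULLs on the b side.
After projecting and ordering:
b.km | a.plate | b.driver | a.vid
68 | DM | Carol | 1
223 | GN | Wendy | 6
NULL | CR | NULL | 8

(68, DM, Carol, 1); (223, GN, Wendy, 6); (NULL, CR, NULL, 8)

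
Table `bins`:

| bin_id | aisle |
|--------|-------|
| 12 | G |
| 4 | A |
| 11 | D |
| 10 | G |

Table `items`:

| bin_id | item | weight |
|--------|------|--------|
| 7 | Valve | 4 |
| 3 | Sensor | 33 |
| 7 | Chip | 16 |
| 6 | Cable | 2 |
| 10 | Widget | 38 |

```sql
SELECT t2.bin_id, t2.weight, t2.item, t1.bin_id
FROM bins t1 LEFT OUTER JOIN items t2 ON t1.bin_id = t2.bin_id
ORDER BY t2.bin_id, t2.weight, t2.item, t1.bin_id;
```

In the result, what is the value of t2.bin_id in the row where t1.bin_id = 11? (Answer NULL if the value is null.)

NULL

LEFT JOIN keeps every row from `bins`; unmatched rows get NULL for `items`'s columns.
Matching on t1.bin_id = t2.bin_id.
- t1[0] bin_id=12 → no match; kept with NULLs on the t2 side.
- t1[1] bin_id=4 → no match; kept with NULLs on the t2 side.
- t1[2] bin_id=11 → no match; kept with NULLs on the t2 side.
- t1[3] bin_id=10 → 1 match(es) in t2 → 1 row(s).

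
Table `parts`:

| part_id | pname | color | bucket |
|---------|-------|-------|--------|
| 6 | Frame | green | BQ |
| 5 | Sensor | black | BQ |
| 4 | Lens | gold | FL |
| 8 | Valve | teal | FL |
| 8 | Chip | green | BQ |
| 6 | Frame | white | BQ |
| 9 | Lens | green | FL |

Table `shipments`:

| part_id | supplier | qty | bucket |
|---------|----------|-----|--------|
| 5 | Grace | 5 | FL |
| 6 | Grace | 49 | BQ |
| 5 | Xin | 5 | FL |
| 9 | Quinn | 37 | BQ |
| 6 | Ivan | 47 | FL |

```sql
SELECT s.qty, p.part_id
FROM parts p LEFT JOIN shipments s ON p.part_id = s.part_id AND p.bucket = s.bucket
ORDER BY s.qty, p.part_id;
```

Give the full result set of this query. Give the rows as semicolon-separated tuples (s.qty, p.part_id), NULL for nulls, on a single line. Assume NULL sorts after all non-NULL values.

LEFT JOIN keeps every row from `parts`; unmatched rows get NULL for `shipments`'s columns.
Matching on p.part_id = s.part_id AND p.bucket = s.bucket.
- part_id=6, bucket=BQ: 1 matching s row(s), so 1 row(s) emitted.
- part_id=5, bucket=BQ: no s row matches, row kept with s columns NULL.
- part_id=4, bucket=FL: no s row matches, row kept with s columns NULL.
- part_id=8, bucket=FL: no s row matches, row kept with s columns NULL.
- part_id=8, bucket=BQ: no s row matches, row kept with s columns NULL.
- part_id=6, bucket=BQ: 1 matching s row(s), so 1 row(s) emitted.
- part_id=9, bucket=FL: no s row matches, row kept with s columns NULL.
After projecting and ordering:
s.qty | p.part_id
49 | 6
49 | 6
NULL | 4
NULL | 5
NULL | 8
NULL | 8
NULL | 9

(49, 6); (49, 6); (NULL, 4); (NULL, 5); (NULL, 8); (NULL, 8); (NULL, 9)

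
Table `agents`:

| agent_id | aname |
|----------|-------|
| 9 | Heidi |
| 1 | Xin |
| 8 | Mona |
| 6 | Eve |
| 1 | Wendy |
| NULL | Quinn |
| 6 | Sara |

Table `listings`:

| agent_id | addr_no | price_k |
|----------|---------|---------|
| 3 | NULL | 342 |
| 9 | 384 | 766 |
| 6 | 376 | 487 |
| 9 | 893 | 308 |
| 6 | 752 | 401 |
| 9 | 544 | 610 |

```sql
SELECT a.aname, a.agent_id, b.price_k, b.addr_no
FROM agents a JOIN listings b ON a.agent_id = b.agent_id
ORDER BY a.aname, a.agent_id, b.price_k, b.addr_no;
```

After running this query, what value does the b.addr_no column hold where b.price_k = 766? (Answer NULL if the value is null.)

384

INNER JOIN keeps only pairs where the ON condition holds.
Matching on a.agent_id = b.agent_id. A NULL in a compared column never satisfies the condition.
Matched pairs: 7.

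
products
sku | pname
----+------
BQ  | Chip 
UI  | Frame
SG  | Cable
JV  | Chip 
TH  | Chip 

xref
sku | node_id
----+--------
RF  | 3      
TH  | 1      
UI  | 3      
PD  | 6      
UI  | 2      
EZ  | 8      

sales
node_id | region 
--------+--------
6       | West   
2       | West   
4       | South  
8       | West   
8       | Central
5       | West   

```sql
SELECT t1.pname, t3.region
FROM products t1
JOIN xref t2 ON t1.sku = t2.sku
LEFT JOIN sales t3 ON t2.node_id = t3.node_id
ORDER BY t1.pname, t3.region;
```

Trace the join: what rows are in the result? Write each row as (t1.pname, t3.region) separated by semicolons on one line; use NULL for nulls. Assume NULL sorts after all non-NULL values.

(Chip, NULL); (Frame, West); (Frame, NULL)

Step 1 — t1 INNER JOIN t2 on sku → 3 row(s).
Then LEFT JOIN `sales t3` on node_id: each of those 3 rows is kept; rows whose t2.node_id has no match in t3 get NULL for t3's columns.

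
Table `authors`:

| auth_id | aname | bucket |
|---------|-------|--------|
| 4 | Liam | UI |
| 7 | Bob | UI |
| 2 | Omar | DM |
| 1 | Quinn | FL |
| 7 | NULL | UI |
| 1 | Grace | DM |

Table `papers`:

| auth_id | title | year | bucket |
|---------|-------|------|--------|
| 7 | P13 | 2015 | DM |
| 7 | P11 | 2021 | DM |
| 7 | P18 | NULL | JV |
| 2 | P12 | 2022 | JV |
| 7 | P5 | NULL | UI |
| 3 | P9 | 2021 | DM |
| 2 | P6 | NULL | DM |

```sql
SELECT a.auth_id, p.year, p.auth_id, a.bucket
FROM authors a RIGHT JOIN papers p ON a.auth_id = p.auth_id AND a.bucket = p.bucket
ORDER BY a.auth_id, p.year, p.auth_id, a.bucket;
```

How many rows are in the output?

8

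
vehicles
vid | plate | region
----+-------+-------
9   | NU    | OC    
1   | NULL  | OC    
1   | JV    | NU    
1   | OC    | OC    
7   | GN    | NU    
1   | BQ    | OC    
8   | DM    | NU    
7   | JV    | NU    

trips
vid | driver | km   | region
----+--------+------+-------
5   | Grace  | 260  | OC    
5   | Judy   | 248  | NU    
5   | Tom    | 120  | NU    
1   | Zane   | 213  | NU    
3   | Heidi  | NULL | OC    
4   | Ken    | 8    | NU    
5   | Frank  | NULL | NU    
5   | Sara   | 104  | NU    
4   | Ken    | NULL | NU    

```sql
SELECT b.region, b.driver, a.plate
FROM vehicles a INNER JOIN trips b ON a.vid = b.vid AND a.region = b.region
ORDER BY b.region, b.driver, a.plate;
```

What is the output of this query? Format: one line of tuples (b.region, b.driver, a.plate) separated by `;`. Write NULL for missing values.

(NU, Zane, JV)

INNER JOIN keeps only pairs where the ON condition holds.
Matching on a.vid = b.vid AND a.region = b.region.
- a[0] vid=9, region=OC → no match; dropped.
- a[1] vid=1, region=OC → no match; dropped.
- a[2] vid=1, region=NU → 1 match(es) in b → 1 row(s).
- a[3] vid=1, region=OC → no match; dropped.
- a[4] vid=7, region=NU → no match; dropped.
- a[5] vid=1, region=OC → no match; dropped.
- a[6] vid=8, region=NU → no match; dropped.
- a[7] vid=7, region=NU → no match; dropped.
After projecting and ordering:
b.region | b.driver | a.plate
NU | Zane | JV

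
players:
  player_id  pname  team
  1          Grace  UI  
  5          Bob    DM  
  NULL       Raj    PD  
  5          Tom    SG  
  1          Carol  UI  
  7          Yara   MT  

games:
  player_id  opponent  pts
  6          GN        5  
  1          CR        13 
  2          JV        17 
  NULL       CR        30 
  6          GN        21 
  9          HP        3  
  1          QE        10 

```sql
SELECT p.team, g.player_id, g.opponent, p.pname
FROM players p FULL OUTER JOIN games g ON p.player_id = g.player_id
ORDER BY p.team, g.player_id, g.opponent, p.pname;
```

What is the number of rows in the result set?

FULL OUTER JOIN keeps every row from both sides; unmatched rows get NULL for the other side's columns.
Matching on p.player_id = g.player_id. A NULL in a compared column never satisfies the condition.
Matched pairs: 4; unmatched p rows kept: 4; unmatched g rows kept: 5.
Total: 4 matched + 9 padded = 13 rows.

13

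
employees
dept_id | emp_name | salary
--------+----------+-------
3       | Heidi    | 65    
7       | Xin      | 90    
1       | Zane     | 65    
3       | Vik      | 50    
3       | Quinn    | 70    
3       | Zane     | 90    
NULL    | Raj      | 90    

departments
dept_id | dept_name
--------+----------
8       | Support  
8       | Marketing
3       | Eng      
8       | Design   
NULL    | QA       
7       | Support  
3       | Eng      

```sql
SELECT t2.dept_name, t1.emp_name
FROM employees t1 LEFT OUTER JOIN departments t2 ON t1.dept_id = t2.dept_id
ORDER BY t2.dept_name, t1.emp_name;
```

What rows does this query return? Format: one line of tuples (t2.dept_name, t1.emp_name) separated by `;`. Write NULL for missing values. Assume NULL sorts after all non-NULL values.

LEFT JOIN keeps every row from `employees`; unmatched rows get NULL for `departments`'s columns.
Matching on t1.dept_id = t2.dept_id. A NULL in a compared column never satisfies the condition.
Matched pairs: 9; unmatched t1 rows kept: 2.

(Eng, Heidi); (Eng, Heidi); (Eng, Quinn); (Eng, Quinn); (Eng, Vik); (Eng, Vik); (Eng, Zane); (Eng, Zane); (Support, Xin); (NULL, Raj); (NULL, Zane)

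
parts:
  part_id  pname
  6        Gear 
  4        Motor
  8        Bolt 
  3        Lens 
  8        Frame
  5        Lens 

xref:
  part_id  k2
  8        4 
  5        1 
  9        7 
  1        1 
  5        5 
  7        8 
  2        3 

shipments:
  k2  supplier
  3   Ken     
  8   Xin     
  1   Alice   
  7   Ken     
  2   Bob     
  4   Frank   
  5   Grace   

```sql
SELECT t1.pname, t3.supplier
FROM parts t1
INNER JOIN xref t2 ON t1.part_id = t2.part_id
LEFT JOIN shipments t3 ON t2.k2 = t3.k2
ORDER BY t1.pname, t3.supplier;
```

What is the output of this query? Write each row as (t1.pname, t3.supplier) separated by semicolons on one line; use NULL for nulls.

Step 1 — t1 INNER JOIN t2 on part_id → 4 row(s).
Then LEFT JOIN `shipments t3` on k2: each of those 4 rows is kept; rows whose t2.k2 has no match in t3 get NULL for t3's columns.

(Bolt, Frank); (Frame, Frank); (Lens, Alice); (Lens, Grace)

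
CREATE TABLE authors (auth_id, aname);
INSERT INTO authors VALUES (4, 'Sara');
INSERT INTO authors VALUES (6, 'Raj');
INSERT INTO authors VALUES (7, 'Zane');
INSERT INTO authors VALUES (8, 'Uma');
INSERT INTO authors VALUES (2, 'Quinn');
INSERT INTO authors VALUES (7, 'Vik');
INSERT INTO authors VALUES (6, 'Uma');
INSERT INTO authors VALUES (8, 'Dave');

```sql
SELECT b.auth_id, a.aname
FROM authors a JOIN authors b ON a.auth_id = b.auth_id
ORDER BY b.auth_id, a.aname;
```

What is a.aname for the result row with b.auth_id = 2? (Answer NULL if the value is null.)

Quinn

INNER JOIN keeps only pairs where the ON condition holds.
Matching on a.auth_id = b.auth_id.
Matched pairs: 14.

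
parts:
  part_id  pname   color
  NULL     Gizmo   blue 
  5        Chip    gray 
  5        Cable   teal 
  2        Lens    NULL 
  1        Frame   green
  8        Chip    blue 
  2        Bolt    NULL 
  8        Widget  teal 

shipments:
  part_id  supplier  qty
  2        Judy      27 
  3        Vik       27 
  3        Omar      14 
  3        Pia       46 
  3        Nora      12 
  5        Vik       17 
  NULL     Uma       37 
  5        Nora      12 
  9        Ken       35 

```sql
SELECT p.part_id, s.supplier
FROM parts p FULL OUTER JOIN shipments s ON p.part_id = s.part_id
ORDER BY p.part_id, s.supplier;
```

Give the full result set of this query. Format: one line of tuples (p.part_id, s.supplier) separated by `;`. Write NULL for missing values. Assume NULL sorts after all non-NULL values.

FULL OUTER JOIN keeps every row from both sides; unmatched rows get NULL for the other side's columns.
Matching on p.part_id = s.part_id. A NULL in a compared column never satisfies the condition.
- p (part_id=NULL) has no partner → padded with NULL.
- p (part_id=5) pairs with 2 row(s) of s.
- p (part_id=5) pairs with 2 row(s) of s.
- p (part_id=2) pairs with 1 row(s) of s.
- p (part_id=1) has no partner → padded with NULL.
- p (part_id=8) has no partner → padded with NULL.
- p (part_id=2) pairs with 1 row(s) of s.
- p (part_id=8) has no partner → padded with NULL.
- 6 s row(s) had no p match → kept, p columns NULL.

(1, NULL); (2, Judy); (2, Judy); (5, Nora); (5, Nora); (5, Vik); (5, Vik); (8, NULL); (8, NULL); (NULL, Ken); (NULL, Nora); (NULL, Omar); (NULL, Pia); (NULL, Uma); (NULL, Vik); (NULL, NULL)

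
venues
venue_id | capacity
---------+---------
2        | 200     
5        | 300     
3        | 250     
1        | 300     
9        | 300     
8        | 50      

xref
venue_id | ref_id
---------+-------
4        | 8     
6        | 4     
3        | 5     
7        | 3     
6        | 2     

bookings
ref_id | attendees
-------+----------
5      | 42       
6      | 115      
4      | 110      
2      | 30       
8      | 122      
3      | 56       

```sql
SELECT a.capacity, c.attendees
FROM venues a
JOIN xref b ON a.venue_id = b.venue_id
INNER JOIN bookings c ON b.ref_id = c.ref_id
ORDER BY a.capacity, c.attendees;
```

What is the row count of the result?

1

Joins associate left-to-right: venues INNER JOIN xref on venue_id gives 1 intermediate row(s).
Then INNER JOIN `bookings c` on ref_id: keep only rows whose b.ref_id appears in c.
Result: 1 row(s).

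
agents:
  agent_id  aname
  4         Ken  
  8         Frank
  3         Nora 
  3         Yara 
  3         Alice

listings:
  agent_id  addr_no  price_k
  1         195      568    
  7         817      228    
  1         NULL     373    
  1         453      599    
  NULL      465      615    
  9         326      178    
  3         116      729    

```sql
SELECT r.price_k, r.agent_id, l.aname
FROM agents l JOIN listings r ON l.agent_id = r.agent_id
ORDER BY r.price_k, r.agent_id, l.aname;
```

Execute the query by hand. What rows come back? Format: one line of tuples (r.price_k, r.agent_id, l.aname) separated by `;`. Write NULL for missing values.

(729, 3, Alice); (729, 3, Nora); (729, 3, Yara)

INNER JOIN keeps only pairs where the ON condition holds.
Matching on l.agent_id = r.agent_id. A NULL in a compared column never satisfies the condition.
- agent_id=4: no matching r row, dropped.
- agent_id=8: no matching r row, dropped.
- agent_id=3: 1 matching r row(s), so 1 row(s) emitted.
- agent_id=3: 1 matching r row(s), so 1 row(s) emitted.
- agent_id=3: 1 matching r row(s), so 1 row(s) emitted.
After projecting and ordering:
r.price_k | r.agent_id | l.aname
729 | 3 | Alice
729 | 3 | Nora
729 | 3 | Yara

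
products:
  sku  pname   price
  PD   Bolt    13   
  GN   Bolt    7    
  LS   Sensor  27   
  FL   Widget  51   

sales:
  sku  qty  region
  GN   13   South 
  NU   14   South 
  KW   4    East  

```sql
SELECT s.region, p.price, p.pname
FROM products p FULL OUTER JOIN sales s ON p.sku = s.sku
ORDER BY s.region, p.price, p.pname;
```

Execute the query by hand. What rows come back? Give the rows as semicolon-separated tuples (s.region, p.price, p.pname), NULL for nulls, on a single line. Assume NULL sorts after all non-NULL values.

(East, NULL, NULL); (South, 7, Bolt); (South, NULL, NULL); (NULL, 13, Bolt); (NULL, 27, Sensor); (NULL, 51, Widget)

FULL OUTER JOIN keeps every row from both sides; unmatched rows get NULL for the other side's columns.
Matching on p.sku = s.sku.
- p (sku=PD) has no partner → padded with NULL.
- p (sku=GN) pairs with 1 row(s) of s.
- p (sku=LS) has no partner → padded with NULL.
- p (sku=FL) has no partner → padded with NULL.
- 2 s row(s) had no p match → kept, p columns NULL.
After projecting and ordering:
s.region | p.price | p.pname
East | NULL | NULL
South | 7 | Bolt
South | NULL | NULL
NULL | 13 | Bolt
NULL | 27 | Sensor
NULL | 51 | Widget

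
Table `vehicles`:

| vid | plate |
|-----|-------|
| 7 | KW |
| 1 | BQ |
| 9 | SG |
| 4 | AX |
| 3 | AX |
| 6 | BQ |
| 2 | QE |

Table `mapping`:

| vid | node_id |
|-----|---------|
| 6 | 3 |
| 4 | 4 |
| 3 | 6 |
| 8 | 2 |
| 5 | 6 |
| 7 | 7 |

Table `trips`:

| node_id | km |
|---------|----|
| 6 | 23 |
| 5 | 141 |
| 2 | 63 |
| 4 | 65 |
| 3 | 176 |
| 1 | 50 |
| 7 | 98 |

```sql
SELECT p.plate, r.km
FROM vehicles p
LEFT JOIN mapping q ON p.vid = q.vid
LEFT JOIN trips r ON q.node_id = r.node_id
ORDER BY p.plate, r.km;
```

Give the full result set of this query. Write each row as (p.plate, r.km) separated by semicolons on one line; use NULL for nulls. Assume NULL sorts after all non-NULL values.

Step 1 — p LEFT JOIN q on vid → 7 row(s).
Then LEFT JOIN `trips r` on node_id: each of those 7 rows is kept; rows whose q.node_id has no match in r get NULL for r's columns.

(AX, 23); (AX, 65); (BQ, 176); (BQ, NULL); (KW, 98); (QE, NULL); (SG, NULL)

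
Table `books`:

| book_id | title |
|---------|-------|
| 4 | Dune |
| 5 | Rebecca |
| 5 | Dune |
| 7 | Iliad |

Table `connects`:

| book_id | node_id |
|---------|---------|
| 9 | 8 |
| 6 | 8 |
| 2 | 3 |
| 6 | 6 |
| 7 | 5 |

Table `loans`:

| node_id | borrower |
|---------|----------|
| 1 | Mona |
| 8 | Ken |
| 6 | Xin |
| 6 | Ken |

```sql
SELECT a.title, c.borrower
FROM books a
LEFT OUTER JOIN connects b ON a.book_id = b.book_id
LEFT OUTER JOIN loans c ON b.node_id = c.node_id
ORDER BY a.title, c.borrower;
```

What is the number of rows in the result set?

4

Step 1 — a LEFT JOIN b on book_id → 4 row(s).
Then LEFT JOIN `loans c` on node_id: each of those 4 rows is kept; rows whose b.node_id has no match in c get NULL for c's columns.
Result: 4 row(s).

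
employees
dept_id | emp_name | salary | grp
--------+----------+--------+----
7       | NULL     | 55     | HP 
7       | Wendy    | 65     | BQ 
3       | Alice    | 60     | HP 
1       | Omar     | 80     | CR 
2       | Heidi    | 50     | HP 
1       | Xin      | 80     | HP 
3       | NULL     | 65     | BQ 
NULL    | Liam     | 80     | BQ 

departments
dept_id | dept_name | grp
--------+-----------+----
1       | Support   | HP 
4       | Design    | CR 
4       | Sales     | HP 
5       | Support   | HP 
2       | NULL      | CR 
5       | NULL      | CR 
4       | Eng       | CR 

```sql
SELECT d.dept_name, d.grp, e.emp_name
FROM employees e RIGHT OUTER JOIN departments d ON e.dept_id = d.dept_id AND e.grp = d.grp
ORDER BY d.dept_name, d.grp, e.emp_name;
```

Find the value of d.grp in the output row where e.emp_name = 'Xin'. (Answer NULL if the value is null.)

RIGHT JOIN keeps every row from `departments`; unmatched rows get NULL for `employees`'s columns.
Matching on e.dept_id = d.dept_id AND e.grp = d.grp. A NULL in a compared column never satisfies the condition.
- e (dept_id=7, grp=HP) has no partner in d.
- e (dept_id=7, grp=BQ) has no partner in d.
- e (dept_id=3, grp=HP) has no partner in d.
- e (dept_id=1, grp=CR) has no partner in d.
- e (dept_id=2, grp=HP) has no partner in d.
- e (dept_id=1, grp=HP) pairs with 1 row(s) of d.
- e (dept_id=3, grp=BQ) has no partner in d.
- e (dept_id=NULL, grp=BQ) has no partner in d.
- 6 row(s) from d found no e partner → padded with NULL.

HP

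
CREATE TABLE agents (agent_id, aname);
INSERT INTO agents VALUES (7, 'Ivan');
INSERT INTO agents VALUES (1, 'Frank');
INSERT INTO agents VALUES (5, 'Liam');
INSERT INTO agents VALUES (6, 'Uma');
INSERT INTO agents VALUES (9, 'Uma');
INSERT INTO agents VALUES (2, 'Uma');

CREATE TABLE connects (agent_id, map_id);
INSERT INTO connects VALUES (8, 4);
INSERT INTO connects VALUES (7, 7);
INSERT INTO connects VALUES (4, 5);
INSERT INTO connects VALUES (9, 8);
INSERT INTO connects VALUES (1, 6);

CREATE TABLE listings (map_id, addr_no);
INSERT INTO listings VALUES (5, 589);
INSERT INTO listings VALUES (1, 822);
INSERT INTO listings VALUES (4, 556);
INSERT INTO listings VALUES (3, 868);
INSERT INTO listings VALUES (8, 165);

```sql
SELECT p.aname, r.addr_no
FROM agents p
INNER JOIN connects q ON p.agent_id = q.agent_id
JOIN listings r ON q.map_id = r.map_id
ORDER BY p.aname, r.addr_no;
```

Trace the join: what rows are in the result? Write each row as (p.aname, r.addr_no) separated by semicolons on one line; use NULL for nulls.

(Uma, 165)

Step 1 — p INNER JOIN q on agent_id → 3 row(s).
Then INNER JOIN `listings r` on map_id: keep only rows whose q.map_id appears in r.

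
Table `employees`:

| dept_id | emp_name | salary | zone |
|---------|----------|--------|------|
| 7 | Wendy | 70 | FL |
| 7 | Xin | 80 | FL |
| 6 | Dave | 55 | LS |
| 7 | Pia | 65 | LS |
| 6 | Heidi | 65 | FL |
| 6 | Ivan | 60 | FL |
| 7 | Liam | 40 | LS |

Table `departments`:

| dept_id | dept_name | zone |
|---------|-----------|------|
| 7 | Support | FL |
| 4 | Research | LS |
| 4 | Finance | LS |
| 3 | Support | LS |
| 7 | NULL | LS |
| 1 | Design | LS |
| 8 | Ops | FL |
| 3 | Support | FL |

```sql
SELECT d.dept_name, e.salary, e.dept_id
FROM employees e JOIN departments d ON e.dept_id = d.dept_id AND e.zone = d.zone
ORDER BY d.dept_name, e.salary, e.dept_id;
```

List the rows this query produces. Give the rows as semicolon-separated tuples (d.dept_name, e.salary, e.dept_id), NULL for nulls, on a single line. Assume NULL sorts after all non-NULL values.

(Support, 70, 7); (Support, 80, 7); (NULL, 40, 7); (NULL, 65, 7)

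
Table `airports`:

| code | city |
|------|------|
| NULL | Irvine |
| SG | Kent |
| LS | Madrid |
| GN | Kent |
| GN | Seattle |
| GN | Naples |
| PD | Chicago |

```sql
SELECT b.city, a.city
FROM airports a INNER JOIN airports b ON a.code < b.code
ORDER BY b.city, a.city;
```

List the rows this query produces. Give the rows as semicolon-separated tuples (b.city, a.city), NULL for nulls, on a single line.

(Chicago, Kent); (Chicago, Madrid); (Chicago, Naples); (Chicago, Seattle); (Kent, Chicago); (Kent, Kent); (Kent, Madrid); (Kent, Naples); (Kent, Seattle); (Madrid, Kent); (Madrid, Naples); (Madrid, Seattle)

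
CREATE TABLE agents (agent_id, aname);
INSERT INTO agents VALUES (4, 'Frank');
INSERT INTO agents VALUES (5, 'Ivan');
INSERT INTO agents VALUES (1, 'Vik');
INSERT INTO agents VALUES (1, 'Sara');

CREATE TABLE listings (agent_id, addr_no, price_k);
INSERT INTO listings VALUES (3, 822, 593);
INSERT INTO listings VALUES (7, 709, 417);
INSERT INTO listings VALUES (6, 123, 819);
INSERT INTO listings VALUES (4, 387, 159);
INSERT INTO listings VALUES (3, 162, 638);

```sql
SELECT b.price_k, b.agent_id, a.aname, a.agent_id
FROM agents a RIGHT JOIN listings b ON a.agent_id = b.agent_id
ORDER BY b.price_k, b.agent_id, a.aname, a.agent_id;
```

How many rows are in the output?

5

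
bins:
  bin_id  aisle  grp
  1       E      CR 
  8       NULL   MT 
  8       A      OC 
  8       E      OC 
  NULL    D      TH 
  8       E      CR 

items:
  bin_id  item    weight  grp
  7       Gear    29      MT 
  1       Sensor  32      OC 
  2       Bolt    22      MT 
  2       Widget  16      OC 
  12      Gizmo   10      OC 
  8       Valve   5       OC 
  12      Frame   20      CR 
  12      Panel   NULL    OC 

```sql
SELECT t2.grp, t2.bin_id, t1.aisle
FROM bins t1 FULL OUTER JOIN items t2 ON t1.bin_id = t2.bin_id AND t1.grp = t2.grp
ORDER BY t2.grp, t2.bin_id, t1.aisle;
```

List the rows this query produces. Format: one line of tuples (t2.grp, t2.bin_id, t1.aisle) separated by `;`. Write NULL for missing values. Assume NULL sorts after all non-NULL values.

(CR, 12, NULL); (MT, 2, NULL); (MT, 7, NULL); (OC, 1, NULL); (OC, 2, NULL); (OC, 8, A); (OC, 8, E); (OC, 12, NULL); (OC, 12, NULL); (NULL, NULL, D); (NULL, NULL, E); (NULL, NULL, E); (NULL, NULL, NULL)

FULL OUTER JOIN keeps every row from both sides; unmatched rows get NULL for the other side's columns.
Matching on t1.bin_id = t2.bin_id AND t1.grp = t2.grp. A NULL in a compared column never satisfies the condition.
- bin_id=1, grp=CR: no t2 row matches, row kept with t2 columns NULL.
- bin_id=8, grp=MT: no t2 row matches, row kept with t2 columns NULL.
- bin_id=8, grp=OC: 1 matching t2 row(s), so 1 row(s) emitted.
- bin_id=8, grp=OC: 1 matching t2 row(s), so 1 row(s) emitted.
- bin_id=NULL, grp=TH: no t2 row matches, row kept with t2 columns NULL.
- bin_id=8, grp=CR: no t2 row matches, row kept with t2 columns NULL.
- 7 row(s) from t2 found no t1 partner → padded with NULL.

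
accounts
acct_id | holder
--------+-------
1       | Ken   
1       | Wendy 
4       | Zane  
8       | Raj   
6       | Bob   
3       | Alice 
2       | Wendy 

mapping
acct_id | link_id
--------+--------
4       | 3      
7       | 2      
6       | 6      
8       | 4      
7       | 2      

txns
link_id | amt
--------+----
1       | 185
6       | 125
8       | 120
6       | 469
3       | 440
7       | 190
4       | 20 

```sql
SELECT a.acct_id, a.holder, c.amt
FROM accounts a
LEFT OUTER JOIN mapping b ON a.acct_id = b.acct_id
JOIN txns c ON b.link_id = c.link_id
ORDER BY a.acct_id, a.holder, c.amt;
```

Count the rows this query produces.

4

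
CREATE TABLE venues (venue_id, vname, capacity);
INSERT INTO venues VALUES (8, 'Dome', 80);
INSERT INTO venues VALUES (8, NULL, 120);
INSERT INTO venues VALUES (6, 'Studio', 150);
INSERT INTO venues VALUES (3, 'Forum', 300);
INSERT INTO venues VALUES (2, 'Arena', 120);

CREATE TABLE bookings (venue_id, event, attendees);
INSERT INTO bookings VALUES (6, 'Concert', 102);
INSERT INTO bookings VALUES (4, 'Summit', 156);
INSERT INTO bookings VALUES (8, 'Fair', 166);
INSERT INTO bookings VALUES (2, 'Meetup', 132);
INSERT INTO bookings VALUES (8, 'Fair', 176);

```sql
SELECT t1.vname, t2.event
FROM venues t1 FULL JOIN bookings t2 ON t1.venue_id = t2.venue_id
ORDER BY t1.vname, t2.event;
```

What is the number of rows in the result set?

8

FULL OUTER JOIN keeps every row from both sides; unmatched rows get NULL for the other side's columns.
Matching on t1.venue_id = t2.venue_id.
- t1 row (venue_id=8): matches 2 t2 row(s) → 2 output row(s).
- t1 row (venue_id=8): matches 2 t2 row(s) → 2 output row(s).
- t1 row (venue_id=6): matches 1 t2 row(s) → 1 output row(s).
- t1 row (venue_id=3): no match → kept, t2 columns NULL.
- t1 row (venue_id=2): matches 1 t2 row(s) → 1 output row(s).
- plus 1 unmatched t2 row(s), each kept with NULL t1 columns.
Total: 6 matched + 2 padded = 8 rows.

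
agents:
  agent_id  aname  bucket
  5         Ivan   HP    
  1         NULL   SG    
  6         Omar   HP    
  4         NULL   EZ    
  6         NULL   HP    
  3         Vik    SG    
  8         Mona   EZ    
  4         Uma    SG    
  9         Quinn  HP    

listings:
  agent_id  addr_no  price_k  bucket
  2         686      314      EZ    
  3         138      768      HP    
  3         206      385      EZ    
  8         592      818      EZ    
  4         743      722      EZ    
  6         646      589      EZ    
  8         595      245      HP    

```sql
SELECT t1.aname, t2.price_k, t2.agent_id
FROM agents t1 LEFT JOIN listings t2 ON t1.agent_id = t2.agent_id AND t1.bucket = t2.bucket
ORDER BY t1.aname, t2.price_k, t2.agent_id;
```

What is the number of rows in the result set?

9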